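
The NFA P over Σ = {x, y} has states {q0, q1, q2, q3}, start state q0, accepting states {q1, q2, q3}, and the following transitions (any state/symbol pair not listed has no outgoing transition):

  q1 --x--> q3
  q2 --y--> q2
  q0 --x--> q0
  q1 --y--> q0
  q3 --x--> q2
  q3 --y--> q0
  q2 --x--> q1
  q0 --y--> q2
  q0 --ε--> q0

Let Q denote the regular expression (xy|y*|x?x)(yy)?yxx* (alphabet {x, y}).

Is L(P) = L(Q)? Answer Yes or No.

No

The string y is accepted by P but rejected by Q.
So L(P) ≠ L(Q).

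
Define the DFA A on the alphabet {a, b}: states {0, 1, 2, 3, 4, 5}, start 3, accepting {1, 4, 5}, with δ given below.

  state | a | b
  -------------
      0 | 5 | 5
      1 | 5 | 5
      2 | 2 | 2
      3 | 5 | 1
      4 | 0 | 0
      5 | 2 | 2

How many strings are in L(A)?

4

The useful subgraph on states {1, 3, 5} is acyclic, so L(A) is finite; the longest accepting path visits 3 useful states, giving maximum string length 2.
Counting accepting paths from 3 by length: 2 of length 1, 2 of length 2. Total 4.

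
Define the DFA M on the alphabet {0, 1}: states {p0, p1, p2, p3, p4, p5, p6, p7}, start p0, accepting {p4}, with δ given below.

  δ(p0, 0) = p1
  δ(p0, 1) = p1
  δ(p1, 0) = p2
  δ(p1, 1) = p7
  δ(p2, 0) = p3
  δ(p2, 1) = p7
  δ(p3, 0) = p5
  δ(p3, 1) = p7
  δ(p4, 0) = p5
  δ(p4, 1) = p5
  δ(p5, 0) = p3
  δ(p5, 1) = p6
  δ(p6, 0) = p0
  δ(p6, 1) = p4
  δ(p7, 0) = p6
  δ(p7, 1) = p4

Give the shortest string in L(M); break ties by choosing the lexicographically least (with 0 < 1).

011

A breadth-first search from p0 reaches an accepting state first via the path p0 → p1 → p7 → p4 on input 011.
No string of length < 3 is accepted (BFS exhausts all shorter strings without reaching an accepting state), and 011 is the lexicographically least accepting string of length 3.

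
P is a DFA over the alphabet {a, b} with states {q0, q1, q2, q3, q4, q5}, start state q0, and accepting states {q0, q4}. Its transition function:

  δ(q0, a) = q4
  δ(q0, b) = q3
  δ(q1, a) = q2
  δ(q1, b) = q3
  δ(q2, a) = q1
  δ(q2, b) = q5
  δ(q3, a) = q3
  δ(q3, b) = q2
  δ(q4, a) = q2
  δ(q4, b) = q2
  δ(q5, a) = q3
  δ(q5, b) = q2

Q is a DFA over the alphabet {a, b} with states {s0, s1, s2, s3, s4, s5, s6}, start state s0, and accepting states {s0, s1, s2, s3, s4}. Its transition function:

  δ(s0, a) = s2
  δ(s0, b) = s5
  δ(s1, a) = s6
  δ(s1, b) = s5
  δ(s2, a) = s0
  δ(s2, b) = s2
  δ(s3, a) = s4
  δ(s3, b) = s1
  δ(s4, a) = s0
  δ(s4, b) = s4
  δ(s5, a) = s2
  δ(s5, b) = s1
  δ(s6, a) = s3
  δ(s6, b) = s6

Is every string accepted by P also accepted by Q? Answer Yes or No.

Yes

Exploring the product automaton P × Q from the start pair (q0, s0), following both machines on each input symbol, reaches 26 state pairs: (q0, s0), (q4, s2), (q3, s5), (q2, s0), (q2, s2), (q3, s2), (q2, s1), (q1, s2), (q5, s5), (q1, s0), (q5, s2), (q3, s0), (q1, s6), (q2, s5), (q2, s3), (q3, s6), (q5, s1), (q1, s4), (q3, s3), (q2, s6), (q3, s4), (q1, s3), (q5, s6), (q2, s4), (q3, s1), (q5, s4).
P accepts in {q0, q4} and Q accepts in {s0, s1, s2, s3, s4}. The reachable pairs whose P-component is accepting are (q0, s0), (q4, s2); in each of them the Q-component is accepting too, so the product for L(P) \ L(Q) (P-component accepting, Q-component rejecting) has no reachable accepting pair and the difference is empty.
Hence every string in L(P) is also in L(Q).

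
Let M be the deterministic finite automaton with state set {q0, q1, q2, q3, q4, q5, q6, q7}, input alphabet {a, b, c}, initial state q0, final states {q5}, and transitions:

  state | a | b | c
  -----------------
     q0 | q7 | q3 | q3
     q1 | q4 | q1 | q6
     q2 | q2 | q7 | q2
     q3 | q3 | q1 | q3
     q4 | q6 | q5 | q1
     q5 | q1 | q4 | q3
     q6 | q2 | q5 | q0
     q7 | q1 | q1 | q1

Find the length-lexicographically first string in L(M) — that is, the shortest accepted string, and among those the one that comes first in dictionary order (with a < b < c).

aaab

A breadth-first search from q0 reaches an accepting state first via the path q0 → q7 → q1 → q4 → q5 on input aaab.
No string of length < 4 is accepted (BFS exhausts all shorter strings without reaching an accepting state), and aaab is the lexicographically least accepting string of length 4.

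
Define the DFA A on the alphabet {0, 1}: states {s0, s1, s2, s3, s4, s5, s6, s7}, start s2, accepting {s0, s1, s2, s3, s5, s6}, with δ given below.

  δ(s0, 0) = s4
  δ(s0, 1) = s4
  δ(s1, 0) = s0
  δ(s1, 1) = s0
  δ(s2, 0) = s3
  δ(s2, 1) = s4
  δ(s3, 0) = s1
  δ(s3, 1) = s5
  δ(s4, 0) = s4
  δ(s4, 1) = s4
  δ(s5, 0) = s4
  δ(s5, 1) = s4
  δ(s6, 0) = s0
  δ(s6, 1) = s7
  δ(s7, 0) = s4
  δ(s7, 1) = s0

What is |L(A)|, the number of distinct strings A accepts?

6

The useful subgraph on states {s0, s1, s2, s3, s5} is acyclic, so L(A) is finite; the longest accepting path visits 4 useful states, giving maximum string length 3.
Counting accepting paths from s2 by length: 1 of length 0, 1 of length 1, 2 of length 2, 2 of length 3. Total 6.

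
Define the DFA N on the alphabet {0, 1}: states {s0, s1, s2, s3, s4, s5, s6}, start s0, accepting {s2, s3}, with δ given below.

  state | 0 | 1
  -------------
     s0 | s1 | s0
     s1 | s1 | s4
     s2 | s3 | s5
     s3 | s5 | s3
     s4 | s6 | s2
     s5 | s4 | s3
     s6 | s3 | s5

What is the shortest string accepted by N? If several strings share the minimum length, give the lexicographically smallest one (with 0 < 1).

011

A breadth-first search from s0 reaches an accepting state first via the path s0 → s1 → s4 → s2 on input 011.
No string of length < 3 is accepted (BFS exhausts all shorter strings without reaching an accepting state), and 011 is the lexicographically least accepting string of length 3.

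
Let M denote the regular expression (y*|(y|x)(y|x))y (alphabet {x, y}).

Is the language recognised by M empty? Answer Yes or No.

The string y matches the expression, so it belongs to L(M).
Since L(M) contains at least one string, it is not empty.

No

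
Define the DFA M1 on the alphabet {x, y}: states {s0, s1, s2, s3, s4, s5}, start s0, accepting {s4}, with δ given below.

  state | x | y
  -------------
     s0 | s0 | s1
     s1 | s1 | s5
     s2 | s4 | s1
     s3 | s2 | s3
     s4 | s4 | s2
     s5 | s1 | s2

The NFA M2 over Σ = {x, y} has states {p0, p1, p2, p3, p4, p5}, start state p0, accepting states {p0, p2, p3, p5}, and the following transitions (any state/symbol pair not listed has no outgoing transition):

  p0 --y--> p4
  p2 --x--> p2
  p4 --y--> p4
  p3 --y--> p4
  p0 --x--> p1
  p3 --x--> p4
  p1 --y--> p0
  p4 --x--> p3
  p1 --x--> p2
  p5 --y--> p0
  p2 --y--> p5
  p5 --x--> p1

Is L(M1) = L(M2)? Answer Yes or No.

The string yyyxx is accepted by M1 but rejected by M2.
So L(M1) ≠ L(M2).

No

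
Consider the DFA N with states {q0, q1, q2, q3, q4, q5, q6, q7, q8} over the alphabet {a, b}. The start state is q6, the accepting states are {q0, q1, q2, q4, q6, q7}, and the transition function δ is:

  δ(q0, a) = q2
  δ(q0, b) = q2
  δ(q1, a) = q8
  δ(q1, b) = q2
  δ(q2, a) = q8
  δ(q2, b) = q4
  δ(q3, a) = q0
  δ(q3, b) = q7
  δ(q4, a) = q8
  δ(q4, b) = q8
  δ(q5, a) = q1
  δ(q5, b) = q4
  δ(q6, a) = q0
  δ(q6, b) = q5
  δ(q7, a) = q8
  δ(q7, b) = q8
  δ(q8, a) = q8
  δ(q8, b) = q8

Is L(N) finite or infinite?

finite

The useful states (reachable from q6 and able to reach an accepting state) are {q0, q1, q2, q4, q5, q6}.
Restricted to these states the transition graph has no cycle, so every accepting path has bounded length and L is finite.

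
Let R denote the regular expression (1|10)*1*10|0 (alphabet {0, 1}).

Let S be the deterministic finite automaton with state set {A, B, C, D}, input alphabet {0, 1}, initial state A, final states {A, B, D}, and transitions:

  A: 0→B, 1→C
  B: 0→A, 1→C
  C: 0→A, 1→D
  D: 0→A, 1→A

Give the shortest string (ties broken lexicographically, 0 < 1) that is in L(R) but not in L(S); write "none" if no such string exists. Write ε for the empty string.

Converting the expression R to a DFA (subset construction, then merging equivalent states) gives the minimal DFA with states {r0, r1, r2, r3, r4}, start state r0, accepting states {r1, r4} and transitions r0: 0→r1, 1→r2; r1: 0→r3, 1→r3; r2: 0→r4, 1→r2; r3: 0→r3, 1→r3; r4: 0→r3, 1→r2.
Exploring the product automaton R × S from the start pair (r0, A), following both machines on each input symbol, reaches 11 state pairs: (r0, A), (r1, B), (r2, C), (r3, A), (r3, C), (r4, A), (r2, D), (r3, B), (r3, D), (r2, A), (r4, B).
R accepts in {r1, r4} and S accepts in {A, B, D}. The reachable pairs whose R-component is accepting are (r1, B), (r4, A), (r4, B); in each of them the S-component is accepting too, so the product for L(R) \ L(S) (R-component accepting, S-component rejecting) has no reachable accepting pair and the difference is empty.
So every string accepted by R is also accepted by S: L(R) \ L(S) = ∅ and there is no such string.

none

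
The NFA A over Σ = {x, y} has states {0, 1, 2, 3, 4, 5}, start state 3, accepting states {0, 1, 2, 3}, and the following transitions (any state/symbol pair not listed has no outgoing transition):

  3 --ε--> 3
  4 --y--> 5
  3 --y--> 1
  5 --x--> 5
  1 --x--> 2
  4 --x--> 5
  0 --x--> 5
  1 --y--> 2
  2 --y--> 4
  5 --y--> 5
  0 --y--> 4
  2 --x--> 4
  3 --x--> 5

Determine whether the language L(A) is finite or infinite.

finite

The useful states (reachable from 3 and able to reach an accepting state) are {1, 2, 3}.
Restricted to these states the transition graph has no cycle, so every accepting path has bounded length and L is finite.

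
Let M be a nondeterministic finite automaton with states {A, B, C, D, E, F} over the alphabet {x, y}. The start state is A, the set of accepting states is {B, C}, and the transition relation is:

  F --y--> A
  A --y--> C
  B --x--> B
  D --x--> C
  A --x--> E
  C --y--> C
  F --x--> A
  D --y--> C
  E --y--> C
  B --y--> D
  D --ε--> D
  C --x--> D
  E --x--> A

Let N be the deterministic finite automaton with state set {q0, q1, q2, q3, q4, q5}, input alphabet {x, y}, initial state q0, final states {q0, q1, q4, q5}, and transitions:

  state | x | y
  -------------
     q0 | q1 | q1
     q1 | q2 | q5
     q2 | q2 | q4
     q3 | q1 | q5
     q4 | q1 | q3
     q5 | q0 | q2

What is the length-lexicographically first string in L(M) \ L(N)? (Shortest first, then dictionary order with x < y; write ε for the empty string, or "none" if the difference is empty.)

xyy

The string xyy is accepted by M but not by N.
No shorter string lies in the difference, and xyy is the lexicographically first length-3 string in L(M) \ L(N).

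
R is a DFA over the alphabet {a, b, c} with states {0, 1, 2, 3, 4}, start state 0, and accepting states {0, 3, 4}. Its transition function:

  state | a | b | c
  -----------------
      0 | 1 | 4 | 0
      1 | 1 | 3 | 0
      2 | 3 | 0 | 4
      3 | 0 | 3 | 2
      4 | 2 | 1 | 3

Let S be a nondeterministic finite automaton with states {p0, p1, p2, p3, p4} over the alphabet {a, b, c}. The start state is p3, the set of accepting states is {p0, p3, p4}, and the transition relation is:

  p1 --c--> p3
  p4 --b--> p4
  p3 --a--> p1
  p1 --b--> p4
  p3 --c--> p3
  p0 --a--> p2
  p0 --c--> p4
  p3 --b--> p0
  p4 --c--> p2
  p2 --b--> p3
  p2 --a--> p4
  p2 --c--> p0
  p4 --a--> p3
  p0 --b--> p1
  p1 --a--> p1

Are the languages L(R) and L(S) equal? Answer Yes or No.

Exploring the product automaton R × S from the start pair (0, p3), following both machines on each input symbol, reaches 5 state pairs: (0, p3), (1, p1), (4, p0), (3, p4), (2, p2).
R accepts in {0, 3, 4} and S accepts in {p0, p3, p4}. In every reachable pair the two components are either both accepting — (0, p3), (4, p0), (3, p4) — or both non-accepting, so no string is accepted by exactly one of the machines: L(R) \ L(S) and L(S) \ L(R) are both empty.
Hence every string is accepted by R iff it is accepted by S, and the two languages coincide.

Yes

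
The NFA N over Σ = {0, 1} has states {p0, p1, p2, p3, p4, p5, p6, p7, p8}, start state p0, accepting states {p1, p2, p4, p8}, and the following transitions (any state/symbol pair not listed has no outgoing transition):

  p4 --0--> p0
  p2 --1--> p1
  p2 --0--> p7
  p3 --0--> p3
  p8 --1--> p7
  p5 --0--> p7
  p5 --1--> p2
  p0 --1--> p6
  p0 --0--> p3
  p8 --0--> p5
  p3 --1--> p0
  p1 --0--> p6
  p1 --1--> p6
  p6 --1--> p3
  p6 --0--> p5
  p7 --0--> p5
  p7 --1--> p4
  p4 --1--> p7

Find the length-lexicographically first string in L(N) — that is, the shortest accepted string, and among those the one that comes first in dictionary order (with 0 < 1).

101

A breadth-first search from p0 reaches an accepting state first via the path p0 → p6 → p5 → p2 on input 101.
No string of length < 3 is accepted (BFS exhausts all shorter strings without reaching an accepting state), and 101 is the lexicographically least accepting string of length 3.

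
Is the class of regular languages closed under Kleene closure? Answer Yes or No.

If R is a regular expression for L then R* denotes L*; on automata, add a new accepting start state with an ε-move into the old start state and ε-moves from every old accepting state back to it.
So the regular languages are closed under Kleene star.

Yes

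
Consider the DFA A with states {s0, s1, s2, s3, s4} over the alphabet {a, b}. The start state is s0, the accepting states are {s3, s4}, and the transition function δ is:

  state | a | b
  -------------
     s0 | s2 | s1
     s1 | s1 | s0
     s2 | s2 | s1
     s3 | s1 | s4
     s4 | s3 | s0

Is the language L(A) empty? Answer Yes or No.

Yes

The states reachable from the start state are {s0, s1, s2}.
None of the accepting states {s3, s4} is reachable, so no string is accepted and L(A) = ∅.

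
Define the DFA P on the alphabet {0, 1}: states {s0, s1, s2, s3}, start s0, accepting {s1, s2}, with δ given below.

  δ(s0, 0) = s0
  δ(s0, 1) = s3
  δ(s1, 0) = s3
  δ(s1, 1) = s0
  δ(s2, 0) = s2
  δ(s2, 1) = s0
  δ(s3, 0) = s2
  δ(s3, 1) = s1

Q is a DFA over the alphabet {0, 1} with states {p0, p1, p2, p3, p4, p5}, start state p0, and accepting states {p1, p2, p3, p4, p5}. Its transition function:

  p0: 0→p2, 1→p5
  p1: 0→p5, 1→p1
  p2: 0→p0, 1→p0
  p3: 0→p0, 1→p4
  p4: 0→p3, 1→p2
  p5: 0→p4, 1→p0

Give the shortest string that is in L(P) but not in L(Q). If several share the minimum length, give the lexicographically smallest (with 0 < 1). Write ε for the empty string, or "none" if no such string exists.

The string 11 is accepted by P but not by Q.
No shorter string lies in the difference, and 11 is the lexicographically first length-2 string in L(P) \ L(Q).

11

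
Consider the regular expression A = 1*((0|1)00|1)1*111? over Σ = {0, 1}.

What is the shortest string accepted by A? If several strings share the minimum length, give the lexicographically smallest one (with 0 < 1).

111

By inspection of the expression, no string of length less than 3 matches, and 111 is the lexicographically first match of length 3.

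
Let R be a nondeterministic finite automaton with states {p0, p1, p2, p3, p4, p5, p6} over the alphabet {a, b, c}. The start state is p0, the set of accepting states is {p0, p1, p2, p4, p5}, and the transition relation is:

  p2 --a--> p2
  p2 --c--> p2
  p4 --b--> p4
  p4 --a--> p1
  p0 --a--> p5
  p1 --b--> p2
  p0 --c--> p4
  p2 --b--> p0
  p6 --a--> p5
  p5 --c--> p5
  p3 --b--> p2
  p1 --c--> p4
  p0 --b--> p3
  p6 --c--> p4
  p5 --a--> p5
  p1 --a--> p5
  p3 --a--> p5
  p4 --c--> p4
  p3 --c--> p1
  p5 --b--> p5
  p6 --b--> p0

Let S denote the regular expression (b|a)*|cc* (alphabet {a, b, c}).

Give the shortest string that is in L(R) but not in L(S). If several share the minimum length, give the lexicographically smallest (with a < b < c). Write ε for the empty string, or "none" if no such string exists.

ac

The string ac is accepted by R but not by S.
No shorter string lies in the difference, and ac is the lexicographically first length-2 string in L(R) \ L(S).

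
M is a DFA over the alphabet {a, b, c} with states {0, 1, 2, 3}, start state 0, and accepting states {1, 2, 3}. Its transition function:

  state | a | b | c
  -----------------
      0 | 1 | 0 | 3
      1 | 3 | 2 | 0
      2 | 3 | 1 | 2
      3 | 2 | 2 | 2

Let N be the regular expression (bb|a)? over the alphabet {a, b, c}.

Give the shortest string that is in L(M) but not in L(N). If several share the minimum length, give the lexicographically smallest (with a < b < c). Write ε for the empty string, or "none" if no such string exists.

The string c is accepted by M but not by N.
No shorter string lies in the difference, and c is the lexicographically first length-1 string in L(M) \ L(N).

c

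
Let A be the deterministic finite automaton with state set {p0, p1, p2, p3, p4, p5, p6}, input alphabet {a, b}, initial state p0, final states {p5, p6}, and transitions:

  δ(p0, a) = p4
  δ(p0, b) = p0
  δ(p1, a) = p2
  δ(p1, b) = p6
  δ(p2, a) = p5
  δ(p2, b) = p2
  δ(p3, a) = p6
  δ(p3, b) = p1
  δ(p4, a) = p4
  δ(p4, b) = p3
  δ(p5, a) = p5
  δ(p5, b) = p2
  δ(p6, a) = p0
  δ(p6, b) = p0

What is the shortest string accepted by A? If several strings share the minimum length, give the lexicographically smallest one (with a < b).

aba

A breadth-first search from p0 reaches an accepting state first via the path p0 → p4 → p3 → p6 on input aba.
No string of length < 3 is accepted (BFS exhausts all shorter strings without reaching an accepting state), and aba is the lexicographically least accepting string of length 3.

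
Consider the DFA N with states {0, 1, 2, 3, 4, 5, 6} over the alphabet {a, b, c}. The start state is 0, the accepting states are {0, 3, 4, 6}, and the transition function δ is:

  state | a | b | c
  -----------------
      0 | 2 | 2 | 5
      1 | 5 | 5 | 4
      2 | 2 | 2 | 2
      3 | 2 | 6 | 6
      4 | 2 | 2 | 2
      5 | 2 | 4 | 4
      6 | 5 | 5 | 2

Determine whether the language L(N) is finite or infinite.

finite

The useful states (reachable from 0 and able to reach an accepting state) are {0, 4, 5}.
Restricted to these states the transition graph has no cycle, so every accepting path has bounded length and L is finite.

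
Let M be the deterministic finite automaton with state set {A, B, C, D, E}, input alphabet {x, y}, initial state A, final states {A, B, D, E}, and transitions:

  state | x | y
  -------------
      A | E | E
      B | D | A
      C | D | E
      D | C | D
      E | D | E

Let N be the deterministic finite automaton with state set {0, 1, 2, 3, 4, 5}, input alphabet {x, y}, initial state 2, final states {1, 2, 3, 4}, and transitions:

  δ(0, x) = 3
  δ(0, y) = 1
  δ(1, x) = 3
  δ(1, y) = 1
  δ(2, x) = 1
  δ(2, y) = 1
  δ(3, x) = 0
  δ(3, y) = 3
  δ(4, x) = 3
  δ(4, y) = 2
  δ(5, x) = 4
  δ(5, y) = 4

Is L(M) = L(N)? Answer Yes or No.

Yes

Exploring the product automaton M × N from the start pair (A, 2), following both machines on each input symbol, reaches 4 state pairs: (A, 2), (E, 1), (D, 3), (C, 0).
M accepts in {A, B, D, E} and N accepts in {1, 2, 3, 4}. In every reachable pair the two components are either both accepting — (A, 2), (E, 1), (D, 3) — or both non-accepting, so no string is accepted by exactly one of the machines: L(M) \ L(N) and L(N) \ L(M) are both empty.
Hence every string is accepted by M iff it is accepted by N, and the two languages coincide.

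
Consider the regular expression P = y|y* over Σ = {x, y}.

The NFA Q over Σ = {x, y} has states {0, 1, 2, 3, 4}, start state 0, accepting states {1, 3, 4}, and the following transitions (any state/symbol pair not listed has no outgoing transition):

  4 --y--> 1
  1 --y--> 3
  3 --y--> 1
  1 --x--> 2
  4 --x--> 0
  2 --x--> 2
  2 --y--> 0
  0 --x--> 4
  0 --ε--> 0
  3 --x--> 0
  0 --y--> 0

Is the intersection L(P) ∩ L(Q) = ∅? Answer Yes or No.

Yes

Converting the expression P to a DFA (subset construction, then merging equivalent states) gives the minimal DFA with states {p0, p1}, start state p0, accepting states {p0} and transitions p0: x→p1, y→p0; p1: x→p1, y→p1.
Exploring the product automaton P × Q from the start pair (p0, 0), following both machines on each input symbol, reaches 6 state pairs: (p0, 0), (p1, 4), (p1, 0), (p1, 1), (p1, 2), (p1, 3).
P accepts in {p0} and Q accepts in {1, 3, 4}; no reachable pair has both components accepting, so no string drives both machines to acceptance simultaneously and L(P) ∩ L(Q) = ∅.
So no string is accepted by both, and the intersection is empty.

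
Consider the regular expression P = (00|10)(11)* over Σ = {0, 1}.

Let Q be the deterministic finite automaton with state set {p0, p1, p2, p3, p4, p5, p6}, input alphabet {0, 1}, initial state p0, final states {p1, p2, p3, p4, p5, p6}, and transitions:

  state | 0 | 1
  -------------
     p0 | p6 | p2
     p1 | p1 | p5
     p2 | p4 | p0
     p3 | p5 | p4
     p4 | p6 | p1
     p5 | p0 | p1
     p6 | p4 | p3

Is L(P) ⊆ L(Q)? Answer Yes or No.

Converting the expression P to a DFA (subset construction, then merging equivalent states) gives the minimal DFA with states {r0, r1, r2, r3, r4}, start state r0, accepting states {r2} and transitions r0: 0→r1, 1→r1; r1: 0→r2, 1→r3; r2: 0→r3, 1→r4; r3: 0→r3, 1→r3; r4: 0→r3, 1→r2.
Exploring the product automaton P × Q from the start pair (r0, p0), following both machines on each input symbol, reaches 13 state pairs: (r0, p0), (r1, p6), (r1, p2), (r2, p4), (r3, p3), (r3, p0), (r3, p6), (r4, p1), (r3, p5), (r3, p4), (r3, p2), (r3, p1), (r2, p5).
P accepts in {r2} and Q accepts in {p1, p2, p3, p4, p5, p6}. The reachable pairs whose P-component is accepting are (r2, p4), (r2, p5); in each of them the Q-component is accepting too, so the product for L(P) \ L(Q) (P-component accepting, Q-component rejecting) has no reachable accepting pair and the difference is empty.
Hence every string in L(P) is also in L(Q).

Yes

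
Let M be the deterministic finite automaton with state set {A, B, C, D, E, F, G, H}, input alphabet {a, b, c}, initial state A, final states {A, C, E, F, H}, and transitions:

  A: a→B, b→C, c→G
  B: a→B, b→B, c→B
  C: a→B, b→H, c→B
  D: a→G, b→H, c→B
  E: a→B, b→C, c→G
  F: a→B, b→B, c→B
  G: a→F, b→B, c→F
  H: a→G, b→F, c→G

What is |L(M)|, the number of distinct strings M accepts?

The useful subgraph on states {A, C, F, G, H} is acyclic, so L(M) is finite; the longest accepting path visits 5 useful states, giving maximum string length 4.
Counting accepting paths from A by length: 1 of length 0, 1 of length 1, 3 of length 2, 1 of length 3, 4 of length 4. Total 10.

10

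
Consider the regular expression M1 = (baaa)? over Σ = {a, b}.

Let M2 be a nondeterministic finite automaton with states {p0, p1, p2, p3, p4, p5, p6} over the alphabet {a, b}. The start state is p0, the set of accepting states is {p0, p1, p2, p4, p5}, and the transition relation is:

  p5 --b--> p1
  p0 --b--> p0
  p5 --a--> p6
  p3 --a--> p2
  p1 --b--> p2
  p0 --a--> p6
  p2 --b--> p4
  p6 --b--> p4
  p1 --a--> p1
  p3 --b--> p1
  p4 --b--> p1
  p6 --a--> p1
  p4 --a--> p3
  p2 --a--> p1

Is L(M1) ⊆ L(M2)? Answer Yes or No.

Converting the expression M1 to a DFA (subset construction, then merging equivalent states) gives the minimal DFA with states {r0, r1, r2, r3, r4, r5}, start state r0, accepting states {r0, r5} and transitions r0: a→r1, b→r2; r1: a→r1, b→r1; r2: a→r3, b→r1; r3: a→r4, b→r1; r4: a→r5, b→r1; r5: a→r1, b→r1.
Exploring the product automaton M1 × M2 from the start pair (r0, p0), following both machines on each input symbol, reaches 11 state pairs: (r0, p0), (r1, p6), (r2, p0), (r1, p1), (r1, p4), (r3, p6), (r1, p0), (r1, p2), (r1, p3), (r4, p1), (r5, p1).
M1 accepts in {r0, r5} and M2 accepts in {p0, p1, p2, p4, p5}. The reachable pairs whose M1-component is accepting are (r0, p0), (r5, p1); in each of them the M2-component is accepting too, so the product for L(M1) \ L(M2) (M1-component accepting, M2-component rejecting) has no reachable accepting pair and the difference is empty.
Hence every string in L(M1) is also in L(M2).

Yes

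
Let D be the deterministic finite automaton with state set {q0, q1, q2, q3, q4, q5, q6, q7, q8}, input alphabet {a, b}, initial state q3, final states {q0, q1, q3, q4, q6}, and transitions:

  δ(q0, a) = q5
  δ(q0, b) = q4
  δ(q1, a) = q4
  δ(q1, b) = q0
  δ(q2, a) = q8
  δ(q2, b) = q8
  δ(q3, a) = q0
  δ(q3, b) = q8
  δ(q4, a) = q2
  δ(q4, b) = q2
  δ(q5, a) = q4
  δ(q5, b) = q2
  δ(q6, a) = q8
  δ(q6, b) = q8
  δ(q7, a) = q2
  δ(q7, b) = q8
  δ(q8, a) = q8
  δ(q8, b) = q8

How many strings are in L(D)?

The useful subgraph on states {q0, q3, q4, q5} is acyclic, so L(D) is finite; the longest accepting path visits 4 useful states, giving maximum string length 3.
Counting accepting paths from q3 by length: 1 of length 0, 1 of length 1, 1 of length 2, 1 of length 3. Total 4.

4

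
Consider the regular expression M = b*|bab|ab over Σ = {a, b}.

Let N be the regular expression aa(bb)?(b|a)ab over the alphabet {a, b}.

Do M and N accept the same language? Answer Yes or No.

The empty string ε is accepted by M but rejected by N.
So L(M) ≠ L(N).

No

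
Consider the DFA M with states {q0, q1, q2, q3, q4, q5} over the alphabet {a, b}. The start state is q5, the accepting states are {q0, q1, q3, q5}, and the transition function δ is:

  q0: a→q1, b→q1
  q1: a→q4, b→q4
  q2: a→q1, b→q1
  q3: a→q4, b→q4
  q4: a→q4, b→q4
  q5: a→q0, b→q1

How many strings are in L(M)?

The useful subgraph on states {q0, q1, q5} is acyclic, so L(M) is finite; the longest accepting path visits 3 useful states, giving maximum string length 2.
Counting accepting paths from q5 by length: 1 of length 0, 2 of length 1, 2 of length 2. Total 5.

5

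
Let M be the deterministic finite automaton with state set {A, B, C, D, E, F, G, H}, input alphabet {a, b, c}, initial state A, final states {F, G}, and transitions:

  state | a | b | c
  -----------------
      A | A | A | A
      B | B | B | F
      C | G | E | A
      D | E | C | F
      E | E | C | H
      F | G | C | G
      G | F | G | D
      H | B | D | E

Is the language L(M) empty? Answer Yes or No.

Yes

The states reachable from the start state are {A}.
None of the accepting states {F, G} is reachable, so no string is accepted and L(M) = ∅.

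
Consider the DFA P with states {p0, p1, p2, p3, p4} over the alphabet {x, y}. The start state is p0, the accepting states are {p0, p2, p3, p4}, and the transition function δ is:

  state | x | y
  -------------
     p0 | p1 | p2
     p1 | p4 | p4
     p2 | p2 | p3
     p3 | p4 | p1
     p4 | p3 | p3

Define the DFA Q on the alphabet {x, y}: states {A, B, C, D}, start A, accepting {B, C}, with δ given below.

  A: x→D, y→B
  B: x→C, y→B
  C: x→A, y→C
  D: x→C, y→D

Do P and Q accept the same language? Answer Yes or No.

No

The empty string ε is accepted by P but rejected by Q.
So L(P) ≠ L(Q).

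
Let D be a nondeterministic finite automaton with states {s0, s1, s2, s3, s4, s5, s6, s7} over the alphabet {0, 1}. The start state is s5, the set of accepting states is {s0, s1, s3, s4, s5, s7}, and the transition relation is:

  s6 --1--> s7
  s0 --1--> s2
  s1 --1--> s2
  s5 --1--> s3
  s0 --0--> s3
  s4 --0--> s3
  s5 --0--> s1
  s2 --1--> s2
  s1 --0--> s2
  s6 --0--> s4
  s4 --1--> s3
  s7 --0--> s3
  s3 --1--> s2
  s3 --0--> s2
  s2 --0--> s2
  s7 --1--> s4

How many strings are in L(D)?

The useful subgraph on states {s1, s3, s5} is acyclic, so L(D) is finite; the longest accepting path visits 2 useful states, giving maximum string length 1.
Counting accepting paths from s5 by length: 1 of length 0, 2 of length 1. Total 3.

3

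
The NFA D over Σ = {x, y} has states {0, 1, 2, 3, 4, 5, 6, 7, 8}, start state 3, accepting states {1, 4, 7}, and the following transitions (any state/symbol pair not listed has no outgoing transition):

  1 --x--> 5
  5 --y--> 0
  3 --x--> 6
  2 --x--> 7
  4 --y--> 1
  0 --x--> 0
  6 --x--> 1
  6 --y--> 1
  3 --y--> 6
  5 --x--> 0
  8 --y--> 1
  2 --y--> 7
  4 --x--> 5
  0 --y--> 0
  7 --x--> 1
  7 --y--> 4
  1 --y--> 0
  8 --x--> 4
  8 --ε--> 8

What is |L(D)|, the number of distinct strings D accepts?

4

The useful subgraph on states {1, 3, 6} is acyclic, so L(D) is finite; the longest accepting path visits 3 useful states, giving maximum string length 2.
Counting accepting paths from 3 by length: 4 of length 2. Total 4.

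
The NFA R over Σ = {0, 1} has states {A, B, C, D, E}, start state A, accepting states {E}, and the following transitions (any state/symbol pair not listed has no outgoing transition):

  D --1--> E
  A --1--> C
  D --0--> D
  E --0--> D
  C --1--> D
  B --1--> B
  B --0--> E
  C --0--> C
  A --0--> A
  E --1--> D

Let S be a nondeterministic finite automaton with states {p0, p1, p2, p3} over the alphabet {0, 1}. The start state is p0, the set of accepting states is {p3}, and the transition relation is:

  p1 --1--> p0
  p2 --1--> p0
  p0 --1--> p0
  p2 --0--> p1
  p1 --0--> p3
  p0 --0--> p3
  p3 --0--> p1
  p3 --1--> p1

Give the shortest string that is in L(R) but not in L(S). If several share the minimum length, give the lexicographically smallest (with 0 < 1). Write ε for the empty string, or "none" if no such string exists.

111

The string 111 is accepted by R but not by S.
No shorter string lies in the difference, and 111 is the lexicographically first length-3 string in L(R) \ L(S).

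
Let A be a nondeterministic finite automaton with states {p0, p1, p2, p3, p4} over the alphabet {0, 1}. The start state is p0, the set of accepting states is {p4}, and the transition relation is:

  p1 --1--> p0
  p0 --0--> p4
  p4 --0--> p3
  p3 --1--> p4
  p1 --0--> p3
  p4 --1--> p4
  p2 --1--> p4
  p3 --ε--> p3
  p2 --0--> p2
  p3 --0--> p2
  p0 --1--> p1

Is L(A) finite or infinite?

infinite

State p0 is reachable from the start and can reach an accepting state, and it lies on the cycle p0 → p1 → p0.
Traversing that cycle any number of times yields accepted strings of unbounded length, so the language is infinite.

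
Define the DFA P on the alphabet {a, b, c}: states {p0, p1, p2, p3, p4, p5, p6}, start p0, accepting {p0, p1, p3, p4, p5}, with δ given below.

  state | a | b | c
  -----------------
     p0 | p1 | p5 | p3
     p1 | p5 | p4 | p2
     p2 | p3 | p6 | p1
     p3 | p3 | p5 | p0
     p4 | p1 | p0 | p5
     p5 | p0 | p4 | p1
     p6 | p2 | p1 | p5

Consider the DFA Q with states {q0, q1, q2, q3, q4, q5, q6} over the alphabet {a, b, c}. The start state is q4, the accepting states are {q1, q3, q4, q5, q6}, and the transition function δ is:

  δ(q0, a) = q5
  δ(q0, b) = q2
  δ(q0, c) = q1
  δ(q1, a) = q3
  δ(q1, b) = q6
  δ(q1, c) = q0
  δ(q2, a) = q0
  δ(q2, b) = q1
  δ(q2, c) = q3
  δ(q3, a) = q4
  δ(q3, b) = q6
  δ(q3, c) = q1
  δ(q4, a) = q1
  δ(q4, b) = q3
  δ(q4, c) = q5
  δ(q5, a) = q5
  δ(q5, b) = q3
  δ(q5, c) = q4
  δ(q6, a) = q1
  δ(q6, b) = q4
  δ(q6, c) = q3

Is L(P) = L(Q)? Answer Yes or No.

Yes

Exploring the product automaton P × Q from the start pair (p0, q4), following both machines on each input symbol, reaches 7 state pairs: (p0, q4), (p1, q1), (p5, q3), (p3, q5), (p4, q6), (p2, q0), (p6, q2).
P accepts in {p0, p1, p3, p4, p5} and Q accepts in {q1, q3, q4, q5, q6}. In every reachable pair the two components are either both accepting — (p0, q4), (p1, q1), (p5, q3), (p3, q5), (p4, q6) — or both non-accepting, so no string is accepted by exactly one of the machines: L(P) \ L(Q) and L(Q) \ L(P) are both empty.
Hence every string is accepted by P iff it is accepted by Q, and the two languages coincide.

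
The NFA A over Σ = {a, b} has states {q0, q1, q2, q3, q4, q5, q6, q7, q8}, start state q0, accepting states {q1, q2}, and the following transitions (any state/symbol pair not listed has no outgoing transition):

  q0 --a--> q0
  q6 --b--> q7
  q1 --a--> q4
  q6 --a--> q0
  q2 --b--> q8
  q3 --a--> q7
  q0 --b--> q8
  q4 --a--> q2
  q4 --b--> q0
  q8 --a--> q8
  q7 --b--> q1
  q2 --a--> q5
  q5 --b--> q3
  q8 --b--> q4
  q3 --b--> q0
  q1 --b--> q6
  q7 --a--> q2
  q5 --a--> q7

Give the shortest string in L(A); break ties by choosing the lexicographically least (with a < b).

bba

A breadth-first search from q0 reaches an accepting state first via the path q0 → q8 → q4 → q2 on input bba.
No string of length < 3 is accepted (BFS exhausts all shorter strings without reaching an accepting state), and bba is the lexicographically least accepting string of length 3.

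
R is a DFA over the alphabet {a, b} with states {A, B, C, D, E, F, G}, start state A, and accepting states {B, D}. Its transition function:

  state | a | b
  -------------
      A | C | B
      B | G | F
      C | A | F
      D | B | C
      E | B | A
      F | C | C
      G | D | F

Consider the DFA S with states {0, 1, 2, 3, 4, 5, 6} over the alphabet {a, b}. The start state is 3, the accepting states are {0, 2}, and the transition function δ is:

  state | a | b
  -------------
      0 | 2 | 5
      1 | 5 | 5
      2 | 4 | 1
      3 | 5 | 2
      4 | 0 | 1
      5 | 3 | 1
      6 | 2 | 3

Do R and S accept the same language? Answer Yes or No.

Exploring the product automaton R × S from the start pair (A, 3), following both machines on each input symbol, reaches 6 state pairs: (A, 3), (C, 5), (B, 2), (F, 1), (G, 4), (D, 0).
R accepts in {B, D} and S accepts in {0, 2}. In every reachable pair the two components are either both accepting — (B, 2), (D, 0) — or both non-accepting, so no string is accepted by exactly one of the machines: L(R) \ L(S) and L(S) \ L(R) are both empty.
Hence every string is accepted by R iff it is accepted by S, and the two languages coincide.

Yes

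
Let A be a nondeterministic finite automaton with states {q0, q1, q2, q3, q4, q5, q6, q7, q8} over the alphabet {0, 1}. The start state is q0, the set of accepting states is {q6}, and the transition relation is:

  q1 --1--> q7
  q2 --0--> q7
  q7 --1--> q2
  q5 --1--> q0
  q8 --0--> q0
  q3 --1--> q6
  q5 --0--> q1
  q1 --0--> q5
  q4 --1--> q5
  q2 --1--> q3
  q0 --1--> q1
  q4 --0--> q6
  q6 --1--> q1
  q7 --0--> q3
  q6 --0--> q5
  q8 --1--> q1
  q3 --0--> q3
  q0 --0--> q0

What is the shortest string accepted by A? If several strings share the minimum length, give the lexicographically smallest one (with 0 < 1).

A breadth-first search from q0 reaches an accepting state first via the path q0 → q1 → q7 → q3 → q6 on input 1101.
No string of length < 4 is accepted (BFS exhausts all shorter strings without reaching an accepting state), and 1101 is the lexicographically least accepting string of length 4.

1101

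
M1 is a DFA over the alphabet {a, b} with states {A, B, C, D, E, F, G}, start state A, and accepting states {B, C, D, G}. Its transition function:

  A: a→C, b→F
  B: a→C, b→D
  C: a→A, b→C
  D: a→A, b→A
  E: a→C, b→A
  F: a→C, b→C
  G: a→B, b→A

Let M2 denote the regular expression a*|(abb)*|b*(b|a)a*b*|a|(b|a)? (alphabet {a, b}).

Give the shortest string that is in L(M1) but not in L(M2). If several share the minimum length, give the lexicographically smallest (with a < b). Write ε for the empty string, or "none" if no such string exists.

The string aaba is accepted by M1 but not by M2.
No shorter string lies in the difference, and aaba is the lexicographically first length-4 string in L(M1) \ L(M2).

aaba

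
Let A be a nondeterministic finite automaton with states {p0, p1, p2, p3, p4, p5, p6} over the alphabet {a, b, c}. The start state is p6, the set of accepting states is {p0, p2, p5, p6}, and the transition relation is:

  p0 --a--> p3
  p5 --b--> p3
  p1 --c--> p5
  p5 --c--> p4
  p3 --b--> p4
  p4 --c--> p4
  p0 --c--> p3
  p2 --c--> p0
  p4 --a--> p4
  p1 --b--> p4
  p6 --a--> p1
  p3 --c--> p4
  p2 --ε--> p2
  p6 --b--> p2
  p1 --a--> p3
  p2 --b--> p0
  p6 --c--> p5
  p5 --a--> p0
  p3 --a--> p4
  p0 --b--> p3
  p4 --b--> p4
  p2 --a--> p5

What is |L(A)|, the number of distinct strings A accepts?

10

The useful subgraph on states {p0, p1, p2, p5, p6} is acyclic, so L(A) is finite; the longest accepting path visits 4 useful states, giving maximum string length 3.
Counting accepting paths from p6 by length: 1 of length 0, 2 of length 1, 5 of length 2, 2 of length 3. Total 10.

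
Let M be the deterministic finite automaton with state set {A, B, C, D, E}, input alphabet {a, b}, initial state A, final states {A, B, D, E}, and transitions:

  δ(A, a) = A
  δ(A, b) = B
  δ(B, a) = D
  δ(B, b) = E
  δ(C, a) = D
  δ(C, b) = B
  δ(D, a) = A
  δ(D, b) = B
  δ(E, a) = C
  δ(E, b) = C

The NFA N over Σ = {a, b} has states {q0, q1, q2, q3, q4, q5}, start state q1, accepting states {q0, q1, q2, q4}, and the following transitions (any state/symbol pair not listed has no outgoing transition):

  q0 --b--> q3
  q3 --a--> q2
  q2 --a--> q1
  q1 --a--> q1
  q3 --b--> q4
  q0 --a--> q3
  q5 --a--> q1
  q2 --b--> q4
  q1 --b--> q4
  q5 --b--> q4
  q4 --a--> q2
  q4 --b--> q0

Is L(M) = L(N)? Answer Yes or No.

Exploring the product automaton M × N from the start pair (A, q1), following both machines on each input symbol, reaches 5 state pairs: (A, q1), (B, q4), (D, q2), (E, q0), (C, q3).
M accepts in {A, B, D, E} and N accepts in {q0, q1, q2, q4}. In every reachable pair the two components are either both accepting — (A, q1), (B, q4), (D, q2), (E, q0) — or both non-accepting, so no string is accepted by exactly one of the machines: L(M) \ L(N) and L(N) \ L(M) are both empty.
Hence every string is accepted by M iff it is accepted by N, and the two languages coincide.

Yes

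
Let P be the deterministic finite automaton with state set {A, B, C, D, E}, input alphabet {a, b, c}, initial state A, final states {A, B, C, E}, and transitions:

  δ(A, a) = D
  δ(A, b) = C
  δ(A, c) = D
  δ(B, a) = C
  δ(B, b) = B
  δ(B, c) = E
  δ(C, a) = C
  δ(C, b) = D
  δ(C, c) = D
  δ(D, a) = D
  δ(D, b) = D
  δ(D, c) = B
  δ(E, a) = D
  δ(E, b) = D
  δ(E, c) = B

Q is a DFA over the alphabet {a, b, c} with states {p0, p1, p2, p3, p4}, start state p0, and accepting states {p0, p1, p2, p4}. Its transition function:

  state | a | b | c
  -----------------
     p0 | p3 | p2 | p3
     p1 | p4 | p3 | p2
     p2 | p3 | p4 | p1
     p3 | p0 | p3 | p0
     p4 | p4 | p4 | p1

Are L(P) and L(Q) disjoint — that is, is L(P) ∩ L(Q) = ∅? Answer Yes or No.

No

The empty string ε is accepted by both P and Q.
Hence L(P) ∩ L(Q) ≠ ∅.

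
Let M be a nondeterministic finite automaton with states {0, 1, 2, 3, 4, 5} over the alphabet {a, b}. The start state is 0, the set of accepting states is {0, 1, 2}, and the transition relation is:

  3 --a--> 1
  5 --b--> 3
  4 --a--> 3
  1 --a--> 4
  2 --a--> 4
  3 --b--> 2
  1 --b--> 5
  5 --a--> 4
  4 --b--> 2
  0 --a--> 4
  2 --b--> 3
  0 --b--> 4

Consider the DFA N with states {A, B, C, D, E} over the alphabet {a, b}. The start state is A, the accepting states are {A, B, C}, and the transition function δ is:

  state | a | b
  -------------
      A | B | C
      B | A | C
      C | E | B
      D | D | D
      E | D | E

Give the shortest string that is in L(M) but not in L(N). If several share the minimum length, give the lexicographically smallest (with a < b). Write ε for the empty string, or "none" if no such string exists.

baa

The string baa is accepted by M but not by N.
No shorter string lies in the difference, and baa is the lexicographically first length-3 string in L(M) \ L(N).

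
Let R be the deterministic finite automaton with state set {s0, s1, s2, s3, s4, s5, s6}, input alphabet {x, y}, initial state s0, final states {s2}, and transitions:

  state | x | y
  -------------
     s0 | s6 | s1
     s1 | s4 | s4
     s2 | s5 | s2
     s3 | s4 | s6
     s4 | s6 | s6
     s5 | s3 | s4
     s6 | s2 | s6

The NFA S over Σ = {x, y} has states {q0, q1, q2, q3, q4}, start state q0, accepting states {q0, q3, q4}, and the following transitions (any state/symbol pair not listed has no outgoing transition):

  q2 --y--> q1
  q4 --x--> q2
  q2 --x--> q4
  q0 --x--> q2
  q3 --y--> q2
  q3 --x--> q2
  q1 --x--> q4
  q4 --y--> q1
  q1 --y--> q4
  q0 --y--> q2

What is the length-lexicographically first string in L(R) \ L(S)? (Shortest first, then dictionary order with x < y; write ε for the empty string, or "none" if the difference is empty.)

The string xxy is accepted by R but not by S.
No shorter string lies in the difference, and xxy is the lexicographically first length-3 string in L(R) \ L(S).

xxy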